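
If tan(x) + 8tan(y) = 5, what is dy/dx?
Take d/dx of both sides. Since y is implicitly a function of x, the chain rule attaches a y' = dy/dx factor whenever we differentiate through y.

Set F(x, y) = (left side) − (right side), so the curve is F = 0. Differentiating each term of F:
  d/dx[tan(x)] = tan(x)^2 + 1
  d/dx[8tan(y)] = 8·y'(tan(y)^2 + 1)
  d/dx[-5] = 0

Collecting, the y'-free part is the partial derivative in x and the y' coefficient is the partial derivative in y:
  ∂F/∂x = tan(x)^2 + 1
  ∂F/∂y = 8tan(y)^2 + 8

so d/dx[F(x, y(x))] = ∂F/∂x + (∂F/∂y)·y' = 0. Rearranging,
  dy/dx = -(∂F/∂x)/(∂F/∂y) = -(tan(x)^2 + 1)/(8tan(y)^2 + 8) = -cos(y)^2/(8cos(x)^2)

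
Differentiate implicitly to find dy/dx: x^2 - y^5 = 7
Take d/dx of both sides. Since y is implicitly a function of x, the chain rule attaches a y' = dy/dx factor whenever we differentiate through y.

Set F(x, y) = (left side) − (right side), so the curve is F = 0. Differentiating each term of F:
  d/dx[x^2] = 2x
  d/dx[-y^5] = -5y^4·y'
  d/dx[-7] = 0

Collecting, the y'-free part is the partial derivative in x and the y' coefficient is the partial derivative in y:
  ∂F/∂x = 2x
  ∂F/∂y = -5y^4

so d/dx[F(x, y(x))] = ∂F/∂x + (∂F/∂y)·y' = 0. Rearranging,
  dy/dx = -(∂F/∂x)/(∂F/∂y) = -(2x)/(-5y^4) = 2x/(5y^4)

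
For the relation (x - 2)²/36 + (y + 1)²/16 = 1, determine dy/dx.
Take d/dx of both sides. Since y is implicitly a function of x, the chain rule attaches a y' = dy/dx factor whenever we differentiate through y.

Set F(x, y) = (left side) − (right side), so the curve is F = 0. Differentiating each term of F:
  d/dx[(x - 2)^2/36] = x/18 - 1/9
  d/dx[(y + 1)^2/16] = y'(y + 1)/8
  d/dx[-1] = 0

Collecting, the y'-free part is the partial derivative in x and the y' coefficient is the partial derivative in y:
  ∂F/∂x = x/18 - 1/9
  ∂F/∂y = y/8 + 1/8

so d/dx[F(x, y(x))] = ∂F/∂x + (∂F/∂y)·y' = 0. Rearranging,
  dy/dx = -(∂F/∂x)/(∂F/∂y) = -(x/18 - 1/9)/(y/8 + 1/8)
        = -((x - 2)/18)/((y + 1)/8) = 4(2 - x)/(9(y + 1))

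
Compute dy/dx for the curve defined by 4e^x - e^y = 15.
Take d/dx of both sides. Since y is implicitly a function of x, the chain rule attaches a y' = dy/dx factor whenever we differentiate through y.

Set F(x, y) = (left side) − (right side), so the curve is F = 0. Differentiating each term of F:
  d/dx[4e^(x)] = 4e^(x)
  d/dx[-e^(y)] = -y'·e^(y)
  d/dx[-15] = 0

Collecting, the y'-free part is the partial derivative in x and the y' coefficient is the partial derivative in y:
  ∂F/∂x = 4e^(x)
  ∂F/∂y = -e^(y)

so d/dx[F(x, y(x))] = ∂F/∂x + (∂F/∂y)·y' = 0. Rearranging,
  dy/dx = -(∂F/∂x)/(∂F/∂y) = -(4e^(x))/(-e^(y)) = 4e^(x - y)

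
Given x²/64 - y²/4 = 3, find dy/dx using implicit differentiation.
Differentiate the relation implicitly: treat y = y(x) and apply the chain rule, so every y-derivative picks up a y' = dy/dx factor.

With everything moved to the left-hand side, differentiate term by term:
  d/dx[x^2/64] = x/32
  d/dx[-y^2/4] = -y·y'/2
  d/dx[-3] = 0

Separating the contributions that come from x directly and those that come through y:
  without y':      x/32
  multiplying y':  -y/2

so (x/32) + (-y/2)·y' = 0, and therefore
  dy/dx = -(x/32)/(-y/2) = x/(16y)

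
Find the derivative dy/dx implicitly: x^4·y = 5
Take d/dx of both sides. Since y is implicitly a function of x, the chain rule attaches a y' = dy/dx factor whenever we differentiate through y.

Set F(x, y) = (left side) − (right side), so the curve is F = 0. Differentiating each term of F:
  d/dx[x^4y] = x^4·y' + 4x^3y
  d/dx[-5] = 0

Collecting, the y'-free part is the partial derivative in x and the y' coefficient is the partial derivative in y:
  ∂F/∂x = 4x^3y
  ∂F/∂y = x^4

so d/dx[F(x, y(x))] = ∂F/∂x + (∂F/∂y)·y' = 0. Rearranging,
  dy/dx = -(∂F/∂x)/(∂F/∂y) = -(4x^3y)/(x^4) = -4y/x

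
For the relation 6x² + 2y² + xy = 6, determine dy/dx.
Differentiate both sides with respect to x, treating y as y(x). By the chain rule, any term containing y contributes a factor of y' = dy/dx when we differentiate it.

Move every term to one side and write the relation as F(x, y) = 0. Term by term,
  d/dx[6x^2] = 12x
  d/dx[xy] = x·y' + y
  d/dx[2y^2] = 4y·y'
  d/dx[-6] = 0

The pieces without y' make up ∂F/∂x and the coefficient of y' is ∂F/∂y:
  ∂F/∂x = 12x + y,
  ∂F/∂y = x + 4y.

Since d/dx[F] = ∂F/∂x + (∂F/∂y)·y' = 0, solve for y':
  (∂F/∂y)·y' = -∂F/∂x
  dy/dx = -(∂F/∂x)/(∂F/∂y) = -(12x + y)/(x + 4y) = (-12x - y)/(x + 4y)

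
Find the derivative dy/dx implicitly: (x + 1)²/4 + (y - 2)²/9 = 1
Take d/dx of both sides. Since y is implicitly a function of x, the chain rule attaches a y' = dy/dx factor whenever we differentiate through y.

Set F(x, y) = (left side) − (right side), so the curve is F = 0. Differentiating each term of F:
  d/dx[(x + 1)^2/4] = x/2 + 1/2
  d/dx[(y - 2)^2/9] = 2·y'(y - 2)/9
  d/dx[-1] = 0

Collecting, the y'-free part is the partial derivative in x and the y' coefficient is the partial derivative in y:
  ∂F/∂x = x/2 + 1/2
  ∂F/∂y = 2y/9 - 4/9

so d/dx[F(x, y(x))] = ∂F/∂x + (∂F/∂y)·y' = 0. Rearranging,
  dy/dx = -(∂F/∂x)/(∂F/∂y) = -(x/2 + 1/2)/(2y/9 - 4/9)
        = -((x + 1)/2)/(2(y - 2)/9) = 9(-x - 1)/(4(y - 2))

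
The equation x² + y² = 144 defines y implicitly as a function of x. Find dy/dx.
Take d/dx of both sides. Since y is implicitly a function of x, the chain rule attaches a y' = dy/dx factor whenever we differentiate through y.

Set F(x, y) = (left side) − (right side), so the curve is F = 0. Differentiating each term of F:
  d/dx[x^2] = 2x
  d/dx[y^2] = 2y·y'
  d/dx[-144] = 0

Collecting, the y'-free part is the partial derivative in x and the y' coefficient is the partial derivative in y:
  ∂F/∂x = 2x
  ∂F/∂y = 2y

so d/dx[F(x, y(x))] = ∂F/∂x + (∂F/∂y)·y' = 0. Rearranging,
  dy/dx = -(∂F/∂x)/(∂F/∂y) = -(2x)/(2y) = -x/y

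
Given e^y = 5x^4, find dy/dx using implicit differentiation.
Take d/dx of both sides. Since y is implicitly a function of x, the chain rule attaches a y' = dy/dx factor whenever we differentiate through y.

Set F(x, y) = (left side) − (right side), so the curve is F = 0. Differentiating each term of F:
  d/dx[-5x^4] = -20x^3
  d/dx[e^(y)] = y'·e^(y)

Collecting, the y'-free part is the partial derivative in x and the y' coefficient is the partial derivative in y:
  ∂F/∂x = -20x^3
  ∂F/∂y = e^(y)

so d/dx[F(x, y(x))] = ∂F/∂x + (∂F/∂y)·y' = 0. Rearranging,
  dy/dx = -(∂F/∂x)/(∂F/∂y) = -(-20x^3)/(e^(y)) = 20x^3e^(-y)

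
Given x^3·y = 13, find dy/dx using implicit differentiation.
Differentiate the relation implicitly: treat y = y(x) and apply the chain rule, so every y-derivative picks up a y' = dy/dx factor.

With everything moved to the left-hand side, differentiate term by term:
  d/dx[x^3y] = x^3·y' + 3x^2y
  d/dx[-13] = 0

Separating the contributions that come from x directly and those that come through y:
  without y':      3x^2y
  multiplying y':  x^3

so (3x^2y) + (x^3)·y' = 0, and therefore
  dy/dx = -(3x^2y)/(x^3) = -3y/x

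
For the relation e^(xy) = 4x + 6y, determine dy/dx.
Apply d/dx to both sides, remembering that y depends on x. Each occurrence of y therefore brings in a y' = dy/dx via the chain rule.

With F(x, y) equal to the left-hand side minus the right, differentiate F term by term:
  d/dx[-4x] = -4
  d/dx[-6y] = -6·y'
  d/dx[e^(xy)] = (x·y' + y)·e^(xy)
Adding these up, d/dx[F] = 0 becomes
  (y·e^(xy) - 4) + (x·e^(xy) - 6)·y' = 0,
so isolating y',
  dy/dx = -(y·e^(xy) - 4)/(x·e^(xy) - 6) = (-y·e^(xy) + 4)/(x·e^(xy) - 6)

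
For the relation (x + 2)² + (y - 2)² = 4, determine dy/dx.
Differentiate the relation implicitly: treat y = y(x) and apply the chain rule, so every y-derivative picks up a y' = dy/dx factor.

With everything moved to the left-hand side, differentiate term by term:
  d/dx[(x + 2)^2] = 2x + 4
  d/dx[(y - 2)^2] = 2·y'(y - 2)
  d/dx[-4] = 0

Separating the contributions that come from x directly and those that come through y:
  without y':      2x + 4
  multiplying y':  2y - 4

so (2x + 4) + (2y - 4)·y' = 0, and therefore
  dy/dx = -(2x + 4)/(2y - 4) = (-x - 2)/(y - 2)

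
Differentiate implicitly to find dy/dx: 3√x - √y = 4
Take d/dx of both sides. Since y is implicitly a function of x, the chain rule attaches a y' = dy/dx factor whenever we differentiate through y.

Set F(x, y) = (left side) − (right side), so the curve is F = 0. Differentiating each term of F:
  d/dx[3√(x)] = 3/(2√(x))
  d/dx[-√(y)] = -y'/(2√(y))
  d/dx[-4] = 0

Collecting, the y'-free part is the partial derivative in x and the y' coefficient is the partial derivative in y:
  ∂F/∂x = 3/(2√(x))
  ∂F/∂y = -1/(2√(y))

so d/dx[F(x, y(x))] = ∂F/∂x + (∂F/∂y)·y' = 0. Rearranging,
  dy/dx = -(∂F/∂x)/(∂F/∂y) = -(3/(2√(x)))/(-1/(2√(y))) = 3√(y)/√(x)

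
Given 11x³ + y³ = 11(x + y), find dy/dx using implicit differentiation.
Take d/dx of both sides. Since y is implicitly a function of x, the chain rule attaches a y' = dy/dx factor whenever we differentiate through y.

Set F(x, y) = (left side) − (right side), so the curve is F = 0. Differentiating each term of F:
  d/dx[11x^3] = 33x^2
  d/dx[-11x] = -11
  d/dx[y^3] = 3y^2·y'
  d/dx[-11y] = -11·y'

Collecting, the y'-free part is the partial derivative in x and the y' coefficient is the partial derivative in y:
  ∂F/∂x = 33x^2 - 11
  ∂F/∂y = 3y^2 - 11

so d/dx[F(x, y(x))] = ∂F/∂x + (∂F/∂y)·y' = 0. Rearranging,
  dy/dx = -(∂F/∂x)/(∂F/∂y) = -(33x^2 - 11)/(3y^2 - 11) = 11(1 - 3x^2)/(3y^2 - 11)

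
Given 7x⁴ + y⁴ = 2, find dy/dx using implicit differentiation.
Apply d/dx to both sides, remembering that y depends on x. Each occurrence of y therefore brings in a y' = dy/dx via the chain rule.

With F(x, y) equal to the left-hand side minus the right, differentiate F term by term:
  d/dx[7x^4] = 28x^3
  d/dx[y^4] = 4y^3·y'
  d/dx[-2] = 0
Adding these up, d/dx[F] = 0 becomes
  (28x^3) + (4y^3)·y' = 0,
so isolating y',
  dy/dx = -(28x^3)/(4y^3) = -7x^3/y^3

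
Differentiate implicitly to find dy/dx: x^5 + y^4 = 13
Differentiate both sides with respect to x, treating y as y(x). By the chain rule, any term containing y contributes a factor of y' = dy/dx when we differentiate it.

Move every term to one side and write the relation as F(x, y) = 0. Term by term,
  d/dx[x^5] = 5x^4
  d/dx[y^4] = 4y^3·y'
  d/dx[-13] = 0

The pieces without y' make up ∂F/∂x and the coefficient of y' is ∂F/∂y:
  ∂F/∂x = 5x^4,
  ∂F/∂y = 4y^3.

Since d/dx[F] = ∂F/∂x + (∂F/∂y)·y' = 0, solve for y':
  (∂F/∂y)·y' = -∂F/∂x
  dy/dx = -(∂F/∂x)/(∂F/∂y) = -(5x^4)/(4y^3) = -5x^4/(4y^3)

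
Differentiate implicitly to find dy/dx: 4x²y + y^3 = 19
Take d/dx of both sides. Since y is implicitly a function of x, the chain rule attaches a y' = dy/dx factor whenever we differentiate through y.

Set F(x, y) = (left side) − (right side), so the curve is F = 0. Differentiating each term of F:
  d/dx[4x^2y] = 4x^2·y' + 8xy
  d/dx[y^3] = 3y^2·y'
  d/dx[-19] = 0

Collecting, the y'-free part is the partial derivative in x and the y' coefficient is the partial derivative in y:
  ∂F/∂x = 8xy
  ∂F/∂y = 4x^2 + 3y^2

so d/dx[F(x, y(x))] = ∂F/∂x + (∂F/∂y)·y' = 0. Rearranging,
  dy/dx = -(∂F/∂x)/(∂F/∂y) = -(8xy)/(4x^2 + 3y^2) = -8xy/(4x^2 + 3y^2)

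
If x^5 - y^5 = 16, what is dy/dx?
Take d/dx of both sides. Since y is implicitly a function of x, the chain rule attaches a y' = dy/dx factor whenever we differentiate through y.

Set F(x, y) = (left side) − (right side), so the curve is F = 0. Differentiating each term of F:
  d/dx[x^5] = 5x^4
  d/dx[-y^5] = -5y^4·y'
  d/dx[-16] = 0

Collecting, the y'-free part is the partial derivative in x and the y' coefficient is the partial derivative in y:
  ∂F/∂x = 5x^4
  ∂F/∂y = -5y^4

so d/dx[F(x, y(x))] = ∂F/∂x + (∂F/∂y)·y' = 0. Rearranging,
  dy/dx = -(∂F/∂x)/(∂F/∂y) = -(5x^4)/(-5y^4) = x^4/y^4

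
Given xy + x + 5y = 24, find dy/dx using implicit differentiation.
Apply d/dx to both sides, remembering that y depends on x. Each occurrence of y therefore brings in a y' = dy/dx via the chain rule.

With F(x, y) equal to the left-hand side minus the right, differentiate F term by term:
  d/dx[xy] = x·y' + y
  d/dx[x] = 1
  d/dx[5y] = 5·y'
  d/dx[-24] = 0
Adding these up, d/dx[F] = 0 becomes
  (y + 1) + (x + 5)·y' = 0,
so isolating y',
  dy/dx = -(y + 1)/(x + 5) = (-y - 1)/(x + 5)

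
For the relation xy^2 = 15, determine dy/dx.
Differentiate both sides with respect to x, treating y as y(x). By the chain rule, any term containing y contributes a factor of y' = dy/dx when we differentiate it.

Move every term to one side and write the relation as F(x, y) = 0. Term by term,
  d/dx[xy^2] = 2xy·y' + y^2
  d/dx[-15] = 0

The pieces without y' make up ∂F/∂x and the coefficient of y' is ∂F/∂y:
  ∂F/∂x = y^2,
  ∂F/∂y = 2xy.

Since d/dx[F] = ∂F/∂x + (∂F/∂y)·y' = 0, solve for y':
  (∂F/∂y)·y' = -∂F/∂x
  dy/dx = -(∂F/∂x)/(∂F/∂y) = -(y^2)/(2xy) = -y/(2x)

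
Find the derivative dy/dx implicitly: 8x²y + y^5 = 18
Differentiate the relation implicitly: treat y = y(x) and apply the chain rule, so every y-derivative picks up a y' = dy/dx factor.

With everything moved to the left-hand side, differentiate term by term:
  d/dx[8x^2y] = 8x^2·y' + 16xy
  d/dx[y^5] = 5y^4·y'
  d/dx[-18] = 0

Separating the contributions that come from x directly and those that come through y:
  without y':      16xy
  multiplying y':  8x^2 + 5y^4

so (16xy) + (8x^2 + 5y^4)·y' = 0, and therefore
  dy/dx = -(16xy)/(8x^2 + 5y^4) = -16xy/(8x^2 + 5y^4)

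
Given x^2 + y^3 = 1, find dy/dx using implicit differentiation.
Differentiate the relation implicitly: treat y = y(x) and apply the chain rule, so every y-derivative picks up a y' = dy/dx factor.

With everything moved to the left-hand side, differentiate term by term:
  d/dx[x^2] = 2x
  d/dx[y^3] = 3y^2·y'
  d/dx[-1] = 0

Separating the contributions that come from x directly and those that come through y:
  without y':      2x
  multiplying y':  3y^2

so (2x) + (3y^2)·y' = 0, and therefore
  dy/dx = -(2x)/(3y^2) = -2x/(3y^2)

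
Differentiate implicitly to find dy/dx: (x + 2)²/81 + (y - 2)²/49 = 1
Differentiate both sides with respect to x, treating y as y(x). By the chain rule, any term containing y contributes a factor of y' = dy/dx when we differentiate it.

Move every term to one side and write the relation as F(x, y) = 0. Term by term,
  d/dx[(x + 2)^2/81] = 2x/81 + 4/81
  d/dx[(y - 2)^2/49] = 2·y'(y - 2)/49
  d/dx[-1] = 0

The pieces without y' make up ∂F/∂x and the coefficient of y' is ∂F/∂y:
  ∂F/∂x = 2x/81 + 4/81,
  ∂F/∂y = 2y/49 - 4/49.

Since d/dx[F] = ∂F/∂x + (∂F/∂y)·y' = 0, solve for y':
  (∂F/∂y)·y' = -∂F/∂x
  dy/dx = -(∂F/∂x)/(∂F/∂y) = -(2x/81 + 4/81)/(2y/49 - 4/49)
        = -(2(x + 2)/81)/(2(y - 2)/49) = 49(-x - 2)/(81(y - 2))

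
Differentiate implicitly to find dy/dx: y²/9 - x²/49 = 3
Apply d/dx to both sides, remembering that y depends on x. Each occurrence of y therefore brings in a y' = dy/dx via the chain rule.

With F(x, y) equal to the left-hand side minus the right, differentiate F term by term:
  d/dx[-x^2/49] = -2x/49
  d/dx[y^2/9] = 2y·y'/9
  d/dx[-3] = 0
Adding these up, d/dx[F] = 0 becomes
  (-2x/49) + (2y/9)·y' = 0,
so isolating y',
  dy/dx = -(-2x/49)/(2y/9) = 9x/(49y)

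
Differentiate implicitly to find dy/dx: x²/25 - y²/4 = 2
Take d/dx of both sides. Since y is implicitly a function of x, the chain rule attaches a y' = dy/dx factor whenever we differentiate through y.

Set F(x, y) = (left side) − (right side), so the curve is F = 0. Differentiating each term of F:
  d/dx[x^2/25] = 2x/25
  d/dx[-y^2/4] = -y·y'/2
  d/dx[-2] = 0

Collecting, the y'-free part is the partial derivative in x and the y' coefficient is the partial derivative in y:
  ∂F/∂x = 2x/25
  ∂F/∂y = -y/2

so d/dx[F(x, y(x))] = ∂F/∂x + (∂F/∂y)·y' = 0. Rearranging,
  dy/dx = -(∂F/∂x)/(∂F/∂y) = -(2x/25)/(-y/2) = 4x/(25y)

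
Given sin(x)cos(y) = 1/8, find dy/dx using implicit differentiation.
Apply d/dx to both sides, remembering that y depends on x. Each occurrence of y therefore brings in a y' = dy/dx via the chain rule.

With F(x, y) equal to the left-hand side minus the right, differentiate F term by term:
  d/dx[sin(x)·cos(y)] = -y'·sin(x)·sin(y) + cos(x)·cos(y)
  d/dx[-1/8] = 0
Adding these up, d/dx[F] = 0 becomes
  (cos(x)·cos(y)) + (-sin(x)·sin(y))·y' = 0,
so isolating y',
  dy/dx = -(cos(x)·cos(y))/(-sin(x)·sin(y)) = 1/(tan(x)·tan(y))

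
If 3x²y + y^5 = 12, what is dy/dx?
Take d/dx of both sides. Since y is implicitly a function of x, the chain rule attaches a y' = dy/dx factor whenever we differentiate through y.

Set F(x, y) = (left side) − (right side), so the curve is F = 0. Differentiating each term of F:
  d/dx[3x^2y] = 3x^2·y' + 6xy
  d/dx[y^5] = 5y^4·y'
  d/dx[-12] = 0

Collecting, the y'-free part is the partial derivative in x and the y' coefficient is the partial derivative in y:
  ∂F/∂x = 6xy
  ∂F/∂y = 3x^2 + 5y^4

so d/dx[F(x, y(x))] = ∂F/∂x + (∂F/∂y)·y' = 0. Rearranging,
  dy/dx = -(∂F/∂x)/(∂F/∂y) = -(6xy)/(3x^2 + 5y^4) = -6xy/(3x^2 + 5y^4)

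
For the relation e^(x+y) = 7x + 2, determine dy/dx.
Take d/dx of both sides. Since y is implicitly a function of x, the chain rule attaches a y' = dy/dx factor whenever we differentiate through y.

Set F(x, y) = (left side) − (right side), so the curve is F = 0. Differentiating each term of F:
  d/dx[-7x] = -7
  d/dx[e^(x + y)] = (y' + 1)·e^(x + y)
  d/dx[-2] = 0

Collecting, the y'-free part is the partial derivative in x and the y' coefficient is the partial derivative in y:
  ∂F/∂x = e^(x + y) - 7
  ∂F/∂y = e^(x + y)

so d/dx[F(x, y(x))] = ∂F/∂x + (∂F/∂y)·y' = 0. Rearranging,
  dy/dx = -(∂F/∂x)/(∂F/∂y) = -(e^(x + y) - 7)/(e^(x + y)) = 7e^(-x - y) - 1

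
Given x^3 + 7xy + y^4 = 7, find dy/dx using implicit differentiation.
Differentiate both sides with respect to x, treating y as y(x). By the chain rule, any term containing y contributes a factor of y' = dy/dx when we differentiate it.

Move every term to one side and write the relation as F(x, y) = 0. Term by term,
  d/dx[x^3] = 3x^2
  d/dx[7xy] = 7x·y' + 7y
  d/dx[y^4] = 4y^3·y'
  d/dx[-7] = 0

The pieces without y' make up ∂F/∂x and the coefficient of y' is ∂F/∂y:
  ∂F/∂x = 3x^2 + 7y,
  ∂F/∂y = 7x + 4y^3.

Since d/dx[F] = ∂F/∂x + (∂F/∂y)·y' = 0, solve for y':
  (∂F/∂y)·y' = -∂F/∂x
  dy/dx = -(∂F/∂x)/(∂F/∂y) = -(3x^2 + 7y)/(7x + 4y^3) = (-3x^2 - 7y)/(7x + 4y^3)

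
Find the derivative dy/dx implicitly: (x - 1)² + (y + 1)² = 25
Take d/dx of both sides. Since y is implicitly a function of x, the chain rule attaches a y' = dy/dx factor whenever we differentiate through y.

Set F(x, y) = (left side) − (right side), so the curve is F = 0. Differentiating each term of F:
  d/dx[(x - 1)^2] = 2x - 2
  d/dx[(y + 1)^2] = 2·y'(y + 1)
  d/dx[-25] = 0

Collecting, the y'-free part is the partial derivative in x and the y' coefficient is the partial derivative in y:
  ∂F/∂x = 2x - 2
  ∂F/∂y = 2y + 2

so d/dx[F(x, y(x))] = ∂F/∂x + (∂F/∂y)·y' = 0. Rearranging,
  dy/dx = -(∂F/∂x)/(∂F/∂y) = -(2x - 2)/(2y + 2) = (1 - x)/(y + 1)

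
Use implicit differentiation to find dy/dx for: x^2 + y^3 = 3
Differentiate both sides with respect to x, treating y as y(x). By the chain rule, any term containing y contributes a factor of y' = dy/dx when we differentiate it.

Move every term to one side and write the relation as F(x, y) = 0. Term by term,
  d/dx[x^2] = 2x
  d/dx[y^3] = 3y^2·y'
  d/dx[-3] = 0

The pieces without y' make up ∂F/∂x and the coefficient of y' is ∂F/∂y:
  ∂F/∂x = 2x,
  ∂F/∂y = 3y^2.

Since d/dx[F] = ∂F/∂x + (∂F/∂y)·y' = 0, solve for y':
  (∂F/∂y)·y' = -∂F/∂x
  dy/dx = -(∂F/∂x)/(∂F/∂y) = -(2x)/(3y^2) = -2x/(3y^2)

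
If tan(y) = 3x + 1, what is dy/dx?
Differentiate the relation implicitly: treat y = y(x) and apply the chain rule, so every y-derivative picks up a y' = dy/dx factor.

With everything moved to the left-hand side, differentiate term by term:
  d/dx[-3x] = -3
  d/dx[tan(y)] = y'(tan(y)^2 + 1)
  d/dx[-1] = 0

Separating the contributions that come from x directly and those that come through y:
  without y':      -3
  multiplying y':  tan(y)^2 + 1

so (-3) + (tan(y)^2 + 1)·y' = 0, and therefore
  dy/dx = -(-3)/(tan(y)^2 + 1) = 3cos(y)^2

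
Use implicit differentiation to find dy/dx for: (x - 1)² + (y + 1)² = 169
Differentiate both sides with respect to x, treating y as y(x). By the chain rule, any term containing y contributes a factor of y' = dy/dx when we differentiate it.

Move every term to one side and write the relation as F(x, y) = 0. Term by term,
  d/dx[(x - 1)^2] = 2x - 2
  d/dx[(y + 1)^2] = 2·y'(y + 1)
  d/dx[-169] = 0

The pieces without y' make up ∂F/∂x and the coefficient of y' is ∂F/∂y:
  ∂F/∂x = 2x - 2,
  ∂F/∂y = 2y + 2.

Since d/dx[F] = ∂F/∂x + (∂F/∂y)·y' = 0, solve for y':
  (∂F/∂y)·y' = -∂F/∂x
  dy/dx = -(∂F/∂x)/(∂F/∂y) = -(2x - 2)/(2y + 2) = (1 - x)/(y + 1)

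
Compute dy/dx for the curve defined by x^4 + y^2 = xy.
Take d/dx of both sides. Since y is implicitly a function of x, the chain rule attaches a y' = dy/dx factor whenever we differentiate through y.

Set F(x, y) = (left side) − (right side), so the curve is F = 0. Differentiating each term of F:
  d/dx[x^4] = 4x^3
  d/dx[-xy] = -x·y' - y
  d/dx[y^2] = 2y·y'

Collecting, the y'-free part is the partial derivative in x and the y' coefficient is the partial derivative in y:
  ∂F/∂x = 4x^3 - y
  ∂F/∂y = -x + 2y

so d/dx[F(x, y(x))] = ∂F/∂x + (∂F/∂y)·y' = 0. Rearranging,
  dy/dx = -(∂F/∂x)/(∂F/∂y) = -(4x^3 - y)/(-x + 2y) = (4x^3 - y)/(x - 2y)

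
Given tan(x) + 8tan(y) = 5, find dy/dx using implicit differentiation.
Take d/dx of both sides. Since y is implicitly a function of x, the chain rule attaches a y' = dy/dx factor whenever we differentiate through y.

Set F(x, y) = (left side) − (right side), so the curve is F = 0. Differentiating each term of F:
  d/dx[tan(x)] = tan(x)^2 + 1
  d/dx[8tan(y)] = 8·y'(tan(y)^2 + 1)
  d/dx[-5] = 0

Collecting, the y'-free part is the partial derivative in x and the y' coefficient is the partial derivative in y:
  ∂F/∂x = tan(x)^2 + 1
  ∂F/∂y = 8tan(y)^2 + 8

so d/dx[F(x, y(x))] = ∂F/∂x + (∂F/∂y)·y' = 0. Rearranging,
  dy/dx = -(∂F/∂x)/(∂F/∂y) = -(tan(x)^2 + 1)/(8tan(y)^2 + 8) = -cos(y)^2/(8cos(x)^2)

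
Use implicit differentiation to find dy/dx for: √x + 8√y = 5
Take d/dx of both sides. Since y is implicitly a function of x, the chain rule attaches a y' = dy/dx factor whenever we differentiate through y.

Set F(x, y) = (left side) − (right side), so the curve is F = 0. Differentiating each term of F:
  d/dx[√(x)] = 1/(2√(x))
  d/dx[8√(y)] = 4·y'/√(y)
  d/dx[-5] = 0

Collecting, the y'-free part is the partial derivative in x and the y' coefficient is the partial derivative in y:
  ∂F/∂x = 1/(2√(x))
  ∂F/∂y = 4/√(y)

so d/dx[F(x, y(x))] = ∂F/∂x + (∂F/∂y)·y' = 0. Rearranging,
  dy/dx = -(∂F/∂x)/(∂F/∂y) = -(1/(2√(x)))/(4/√(y)) = -√(y)/(8√(x))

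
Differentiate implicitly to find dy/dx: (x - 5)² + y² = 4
Apply d/dx to both sides, remembering that y depends on x. Each occurrence of y therefore brings in a y' = dy/dx via the chain rule.

With F(x, y) equal to the left-hand side minus the right, differentiate F term by term:
  d/dx[y^2] = 2y·y'
  d/dx[(x - 5)^2] = 2x - 10
  d/dx[-4] = 0
Adding these up, d/dx[F] = 0 becomes
  (2x - 10) + (2y)·y' = 0,
so isolating y',
  dy/dx = -(2x - 10)/(2y) = (5 - x)/y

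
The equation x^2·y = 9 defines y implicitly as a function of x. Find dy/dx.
Take d/dx of both sides. Since y is implicitly a function of x, the chain rule attaches a y' = dy/dx factor whenever we differentiate through y.

Set F(x, y) = (left side) − (right side), so the curve is F = 0. Differentiating each term of F:
  d/dx[x^2y] = x^2·y' + 2xy
  d/dx[-9] = 0

Collecting, the y'-free part is the partial derivative in x and the y' coefficient is the partial derivative in y:
  ∂F/∂x = 2xy
  ∂F/∂y = x^2

so d/dx[F(x, y(x))] = ∂F/∂x + (∂F/∂y)·y' = 0. Rearranging,
  dy/dx = -(∂F/∂x)/(∂F/∂y) = -(2xy)/(x^2) = -2y/x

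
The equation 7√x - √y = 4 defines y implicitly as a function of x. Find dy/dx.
Take d/dx of both sides. Since y is implicitly a function of x, the chain rule attaches a y' = dy/dx factor whenever we differentiate through y.

Set F(x, y) = (left side) − (right side), so the curve is F = 0. Differentiating each term of F:
  d/dx[7√(x)] = 7/(2√(x))
  d/dx[-√(y)] = -y'/(2√(y))
  d/dx[-4] = 0

Collecting, the y'-free part is the partial derivative in x and the y' coefficient is the partial derivative in y:
  ∂F/∂x = 7/(2√(x))
  ∂F/∂y = -1/(2√(y))

so d/dx[F(x, y(x))] = ∂F/∂x + (∂F/∂y)·y' = 0. Rearranging,
  dy/dx = -(∂F/∂x)/(∂F/∂y) = -(7/(2√(x)))/(-1/(2√(y))) = 7√(y)/√(x)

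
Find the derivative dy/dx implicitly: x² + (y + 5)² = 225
Apply d/dx to both sides, remembering that y depends on x. Each occurrence of y therefore brings in a y' = dy/dx via the chain rule.

With F(x, y) equal to the left-hand side minus the right, differentiate F term by term:
  d/dx[x^2] = 2x
  d/dx[(y + 5)^2] = 2·y'(y + 5)
  d/dx[-225] = 0
Adding these up, d/dx[F] = 0 becomes
  (2x) + (2y + 10)·y' = 0,
so isolating y',
  dy/dx = -(2x)/(2y + 10) = -x/(y + 5)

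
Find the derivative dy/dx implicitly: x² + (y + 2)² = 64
Take d/dx of both sides. Since y is implicitly a function of x, the chain rule attaches a y' = dy/dx factor whenever we differentiate through y.

Set F(x, y) = (left side) − (right side), so the curve is F = 0. Differentiating each term of F:
  d/dx[x^2] = 2x
  d/dx[(y + 2)^2] = 2·y'(y + 2)
  d/dx[-64] = 0

Collecting, the y'-free part is the partial derivative in x and the y' coefficient is the partial derivative in y:
  ∂F/∂x = 2x
  ∂F/∂y = 2y + 4

so d/dx[F(x, y(x))] = ∂F/∂x + (∂F/∂y)·y' = 0. Rearranging,
  dy/dx = -(∂F/∂x)/(∂F/∂y) = -(2x)/(2y + 4) = -x/(y + 2)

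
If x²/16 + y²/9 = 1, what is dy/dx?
Differentiate both sides with respect to x, treating y as y(x). By the chain rule, any term containing y contributes a factor of y' = dy/dx when we differentiate it.

Move every term to one side and write the relation as F(x, y) = 0. Term by term,
  d/dx[x^2/16] = x/8
  d/dx[y^2/9] = 2y·y'/9
  d/dx[-1] = 0

The pieces without y' make up ∂F/∂x and the coefficient of y' is ∂F/∂y:
  ∂F/∂x = x/8,
  ∂F/∂y = 2y/9.

Since d/dx[F] = ∂F/∂x + (∂F/∂y)·y' = 0, solve for y':
  (∂F/∂y)·y' = -∂F/∂x
  dy/dx = -(∂F/∂x)/(∂F/∂y) = -(x/8)/(2y/9) = -9x/(16y)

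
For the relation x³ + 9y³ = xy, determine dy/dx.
Apply d/dx to both sides, remembering that y depends on x. Each occurrence of y therefore brings in a y' = dy/dx via the chain rule.

With F(x, y) equal to the left-hand side minus the right, differentiate F term by term:
  d/dx[x^3] = 3x^2
  d/dx[-xy] = -x·y' - y
  d/dx[9y^3] = 27y^2·y'
Adding these up, d/dx[F] = 0 becomes
  (3x^2 - y) + (-x + 27y^2)·y' = 0,
so isolating y',
  dy/dx = -(3x^2 - y)/(-x + 27y^2) = (3x^2 - y)/(x - 27y^2)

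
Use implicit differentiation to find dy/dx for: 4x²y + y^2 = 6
Apply d/dx to both sides, remembering that y depends on x. Each occurrence of y therefore brings in a y' = dy/dx via the chain rule.

With F(x, y) equal to the left-hand side minus the right, differentiate F term by term:
  d/dx[4x^2y] = 4x^2·y' + 8xy
  d/dx[y^2] = 2y·y'
  d/dx[-6] = 0
Adding these up, d/dx[F] = 0 becomes
  (8xy) + (4x^2 + 2y)·y' = 0,
so isolating y',
  dy/dx = -(8xy)/(4x^2 + 2y) = -4xy/(2x^2 + y)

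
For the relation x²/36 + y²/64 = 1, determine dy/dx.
Differentiate both sides with respect to x, treating y as y(x). By the chain rule, any term containing y contributes a factor of y' = dy/dx when we differentiate it.

Move every term to one side and write the relation as F(x, y) = 0. Term by term,
  d/dx[x^2/36] = x/18
  d/dx[y^2/64] = y·y'/32
  d/dx[-1] = 0

The pieces without y' make up ∂F/∂x and the coefficient of y' is ∂F/∂y:
  ∂F/∂x = x/18,
  ∂F/∂y = y/32.

Since d/dx[F] = ∂F/∂x + (∂F/∂y)·y' = 0, solve for y':
  (∂F/∂y)·y' = -∂F/∂x
  dy/dx = -(∂F/∂x)/(∂F/∂y) = -(x/18)/(y/32) = -16x/(9y)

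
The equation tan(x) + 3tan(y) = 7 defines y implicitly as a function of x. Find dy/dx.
Differentiate both sides with respect to x, treating y as y(x). By the chain rule, any term containing y contributes a factor of y' = dy/dx when we differentiate it.

Move every term to one side and write the relation as F(x, y) = 0. Term by term,
  d/dx[tan(x)] = tan(x)^2 + 1
  d/dx[3tan(y)] = 3·y'(tan(y)^2 + 1)
  d/dx[-7] = 0

The pieces without y' make up ∂F/∂x and the coefficient of y' is ∂F/∂y:
  ∂F/∂x = tan(x)^2 + 1,
  ∂F/∂y = 3tan(y)^2 + 3.

Since d/dx[F] = ∂F/∂x + (∂F/∂y)·y' = 0, solve for y':
  (∂F/∂y)·y' = -∂F/∂x
  dy/dx = -(∂F/∂x)/(∂F/∂y) = -(tan(x)^2 + 1)/(3tan(y)^2 + 3) = -cos(y)^2/(3cos(x)^2)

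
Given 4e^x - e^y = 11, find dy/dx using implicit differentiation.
Take d/dx of both sides. Since y is implicitly a function of x, the chain rule attaches a y' = dy/dx factor whenever we differentiate through y.

Set F(x, y) = (left side) − (right side), so the curve is F = 0. Differentiating each term of F:
  d/dx[4e^(x)] = 4e^(x)
  d/dx[-e^(y)] = -y'·e^(y)
  d/dx[-11] = 0

Collecting, the y'-free part is the partial derivative in x and the y' coefficient is the partial derivative in y:
  ∂F/∂x = 4e^(x)
  ∂F/∂y = -e^(y)

so d/dx[F(x, y(x))] = ∂F/∂x + (∂F/∂y)·y' = 0. Rearranging,
  dy/dx = -(∂F/∂x)/(∂F/∂y) = -(4e^(x))/(-e^(y)) = 4e^(x - y)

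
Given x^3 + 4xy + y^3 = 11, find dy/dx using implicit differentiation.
Differentiate the relation implicitly: treat y = y(x) and apply the chain rule, so every y-derivative picks up a y' = dy/dx factor.

With everything moved to the left-hand side, differentiate term by term:
  d/dx[x^3] = 3x^2
  d/dx[4xy] = 4x·y' + 4y
  d/dx[y^3] = 3y^2·y'
  d/dx[-11] = 0

Separating the contributions that come from x directly and those that come through y:
  without y':      3x^2 + 4y
  multiplying y':  4x + 3y^2

so (3x^2 + 4y) + (4x + 3y^2)·y' = 0, and therefore
  dy/dx = -(3x^2 + 4y)/(4x + 3y^2) = (-3x^2 - 4y)/(4x + 3y^2)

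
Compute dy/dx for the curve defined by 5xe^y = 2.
Take d/dx of both sides. Since y is implicitly a function of x, the chain rule attaches a y' = dy/dx factor whenever we differentiate through y.

Set F(x, y) = (left side) − (right side), so the curve is F = 0. Differentiating each term of F:
  d/dx[5x·e^(y)] = 5x·y'·e^(y) + 5e^(y)
  d/dx[-2] = 0

Collecting, the y'-free part is the partial derivative in x and the y' coefficient is the partial derivative in y:
  ∂F/∂x = 5e^(y)
  ∂F/∂y = 5x·e^(y)

so d/dx[F(x, y(x))] = ∂F/∂x + (∂F/∂y)·y' = 0. Rearranging,
  dy/dx = -(∂F/∂x)/(∂F/∂y) = -(5e^(y))/(5x·e^(y)) = -1/x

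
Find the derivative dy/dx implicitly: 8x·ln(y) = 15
Apply d/dx to both sides, remembering that y depends on x. Each occurrence of y therefore brings in a y' = dy/dx via the chain rule.

With F(x, y) equal to the left-hand side minus the right, differentiate F term by term:
  d/dx[8x·ln(y)] = 8x·y'/y + 8ln(y)
  d/dx[-15] = 0
Adding these up, d/dx[F] = 0 becomes
  (8ln(y)) + (8x/y)·y' = 0,
so isolating y',
  dy/dx = -(8ln(y))/(8x/y) = -y·ln(y)/x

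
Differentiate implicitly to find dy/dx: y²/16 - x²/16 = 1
Differentiate the relation implicitly: treat y = y(x) and apply the chain rule, so every y-derivative picks up a y' = dy/dx factor.

With everything moved to the left-hand side, differentiate term by term:
  d/dx[-x^2/16] = -x/8
  d/dx[y^2/16] = y·y'/8
  d/dx[-1] = 0

Separating the contributions that come from x directly and those that come through y:
  without y':      -x/8
  multiplying y':  y/8

so (-x/8) + (y/8)·y' = 0, and therefore
  dy/dx = -(-x/8)/(y/8) = x/y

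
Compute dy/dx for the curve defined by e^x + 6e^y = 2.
Take d/dx of both sides. Since y is implicitly a function of x, the chain rule attaches a y' = dy/dx factor whenever we differentiate through y.

Set F(x, y) = (left side) − (right side), so the curve is F = 0. Differentiating each term of F:
  d/dx[e^(x)] = e^(x)
  d/dx[6e^(y)] = 6·y'·e^(y)
  d/dx[-2] = 0

Collecting, the y'-free part is the partial derivative in x and the y' coefficient is the partial derivative in y:
  ∂F/∂x = e^(x)
  ∂F/∂y = 6e^(y)

so d/dx[F(x, y(x))] = ∂F/∂x + (∂F/∂y)·y' = 0. Rearranging,
  dy/dx = -(∂F/∂x)/(∂F/∂y) = -(e^(x))/(6e^(y)) = -e^(x - y)/6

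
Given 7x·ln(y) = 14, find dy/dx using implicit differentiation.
Differentiate both sides with respect to x, treating y as y(x). By the chain rule, any term containing y contributes a factor of y' = dy/dx when we differentiate it.

Move every term to one side and write the relation as F(x, y) = 0. Term by term,
  d/dx[7x·ln(y)] = 7x·y'/y + 7ln(y)
  d/dx[-14] = 0

The pieces without y' make up ∂F/∂x and the coefficient of y' is ∂F/∂y:
  ∂F/∂x = 7ln(y),
  ∂F/∂y = 7x/y.

Since d/dx[F] = ∂F/∂x + (∂F/∂y)·y' = 0, solve for y':
  (∂F/∂y)·y' = -∂F/∂x
  dy/dx = -(∂F/∂x)/(∂F/∂y) = -(7ln(y))/(7x/y) = -y·ln(y)/x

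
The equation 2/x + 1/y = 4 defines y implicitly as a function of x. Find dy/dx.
Apply d/dx to both sides, remembering that y depends on x. Each occurrence of y therefore brings in a y' = dy/dx via the chain rule.

With F(x, y) equal to the left-hand side minus the right, differentiate F term by term:
  d/dx[1/y] = -y'/y^2
  d/dx[2/x] = -2/x^2
  d/dx[-4] = 0
Adding these up, d/dx[F] = 0 becomes
  (-2/x^2) + (-1/y^2)·y' = 0,
so isolating y',
  dy/dx = -(-2/x^2)/(-1/y^2) = -2y^2/x^2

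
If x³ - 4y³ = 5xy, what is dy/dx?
Take d/dx of both sides. Since y is implicitly a function of x, the chain rule attaches a y' = dy/dx factor whenever we differentiate through y.

Set F(x, y) = (left side) − (right side), so the curve is F = 0. Differentiating each term of F:
  d/dx[x^3] = 3x^2
  d/dx[-5xy] = -5x·y' - 5y
  d/dx[-4y^3] = -12y^2·y'

Collecting, the y'-free part is the partial derivative in x and the y' coefficient is the partial derivative in y:
  ∂F/∂x = 3x^2 - 5y
  ∂F/∂y = -5x - 12y^2

so d/dx[F(x, y(x))] = ∂F/∂x + (∂F/∂y)·y' = 0. Rearranging,
  dy/dx = -(∂F/∂x)/(∂F/∂y) = -(3x^2 - 5y)/(-5x - 12y^2) = (3x^2 - 5y)/(5x + 12y^2)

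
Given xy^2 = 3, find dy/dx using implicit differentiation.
Differentiate both sides with respect to x, treating y as y(x). By the chain rule, any term containing y contributes a factor of y' = dy/dx when we differentiate it.

Move every term to one side and write the relation as F(x, y) = 0. Term by term,
  d/dx[xy^2] = 2xy·y' + y^2
  d/dx[-3] = 0

The pieces without y' make up ∂F/∂x and the coefficient of y' is ∂F/∂y:
  ∂F/∂x = y^2,
  ∂F/∂y = 2xy.

Since d/dx[F] = ∂F/∂x + (∂F/∂y)·y' = 0, solve for y':
  (∂F/∂y)·y' = -∂F/∂x
  dy/dx = -(∂F/∂x)/(∂F/∂y) = -(y^2)/(2xy) = -y/(2x)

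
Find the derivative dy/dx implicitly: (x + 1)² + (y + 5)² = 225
Differentiate the relation implicitly: treat y = y(x) and apply the chain rule, so every y-derivative picks up a y' = dy/dx factor.

With everything moved to the left-hand side, differentiate term by term:
  d/dx[(x + 1)^2] = 2x + 2
  d/dx[(y + 5)^2] = 2·y'(y + 5)
  d/dx[-225] = 0

Separating the contributions that come from x directly and those that come through y:
  without y':      2x + 2
  multiplying y':  2y + 10

so (2x + 2) + (2y + 10)·y' = 0, and therefore
  dy/dx = -(2x + 2)/(2y + 10) = (-x - 1)/(y + 5)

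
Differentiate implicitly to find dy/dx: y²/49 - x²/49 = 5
Take d/dx of both sides. Since y is implicitly a function of x, the chain rule attaches a y' = dy/dx factor whenever we differentiate through y.

Set F(x, y) = (left side) − (right side), so the curve is F = 0. Differentiating each term of F:
  d/dx[-x^2/49] = -2x/49
  d/dx[y^2/49] = 2y·y'/49
  d/dx[-5] = 0

Collecting, the y'-free part is the partial derivative in x and the y' coefficient is the partial derivative in y:
  ∂F/∂x = -2x/49
  ∂F/∂y = 2y/49

so d/dx[F(x, y(x))] = ∂F/∂x + (∂F/∂y)·y' = 0. Rearranging,
  dy/dx = -(∂F/∂x)/(∂F/∂y) = -(-2x/49)/(2y/49) = x/y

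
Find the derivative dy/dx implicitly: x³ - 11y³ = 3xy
Differentiate both sides with respect to x, treating y as y(x). By the chain rule, any term containing y contributes a factor of y' = dy/dx when we differentiate it.

Move every term to one side and write the relation as F(x, y) = 0. Term by term,
  d/dx[x^3] = 3x^2
  d/dx[-3xy] = -3x·y' - 3y
  d/dx[-11y^3] = -33y^2·y'

The pieces without y' make up ∂F/∂x and the coefficient of y' is ∂F/∂y:
  ∂F/∂x = 3x^2 - 3y,
  ∂F/∂y = -3x - 33y^2.

Since d/dx[F] = ∂F/∂x + (∂F/∂y)·y' = 0, solve for y':
  (∂F/∂y)·y' = -∂F/∂x
  dy/dx = -(∂F/∂x)/(∂F/∂y) = -(3x^2 - 3y)/(-3x - 33y^2) = (x^2 - y)/(x + 11y^2)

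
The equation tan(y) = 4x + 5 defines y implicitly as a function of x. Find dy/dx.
Differentiate both sides with respect to x, treating y as y(x). By the chain rule, any term containing y contributes a factor of y' = dy/dx when we differentiate it.

Move every term to one side and write the relation as F(x, y) = 0. Term by term,
  d/dx[-4x] = -4
  d/dx[tan(y)] = y'(tan(y)^2 + 1)
  d/dx[-5] = 0

The pieces without y' make up ∂F/∂x and the coefficient of y' is ∂F/∂y:
  ∂F/∂x = -4,
  ∂F/∂y = tan(y)^2 + 1.

Since d/dx[F] = ∂F/∂x + (∂F/∂y)·y' = 0, solve for y':
  (∂F/∂y)·y' = -∂F/∂x
  dy/dx = -(∂F/∂x)/(∂F/∂y) = -(-4)/(tan(y)^2 + 1) = 4cos(y)^2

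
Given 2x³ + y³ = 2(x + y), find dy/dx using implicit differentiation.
Take d/dx of both sides. Since y is implicitly a function of x, the chain rule attaches a y' = dy/dx factor whenever we differentiate through y.

Set F(x, y) = (left side) − (right side), so the curve is F = 0. Differentiating each term of F:
  d/dx[2x^3] = 6x^2
  d/dx[-2x] = -2
  d/dx[y^3] = 3y^2·y'
  d/dx[-2y] = -2·y'

Collecting, the y'-free part is the partial derivative in x and the y' coefficient is the partial derivative in y:
  ∂F/∂x = 6x^2 - 2
  ∂F/∂y = 3y^2 - 2

so d/dx[F(x, y(x))] = ∂F/∂x + (∂F/∂y)·y' = 0. Rearranging,
  dy/dx = -(∂F/∂x)/(∂F/∂y) = -(6x^2 - 2)/(3y^2 - 2) = 2(1 - 3x^2)/(3y^2 - 2)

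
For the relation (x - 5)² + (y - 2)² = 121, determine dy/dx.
Take d/dx of both sides. Since y is implicitly a function of x, the chain rule attaches a y' = dy/dx factor whenever we differentiate through y.

Set F(x, y) = (left side) − (right side), so the curve is F = 0. Differentiating each term of F:
  d/dx[(x - 5)^2] = 2x - 10
  d/dx[(y - 2)^2] = 2·y'(y - 2)
  d/dx[-121] = 0

Collecting, the y'-free part is the partial derivative in x and the y' coefficient is the partial derivative in y:
  ∂F/∂x = 2x - 10
  ∂F/∂y = 2y - 4

so d/dx[F(x, y(x))] = ∂F/∂x + (∂F/∂y)·y' = 0. Rearranging,
  dy/dx = -(∂F/∂x)/(∂F/∂y) = -(2x - 10)/(2y - 4) = (5 - x)/(y - 2)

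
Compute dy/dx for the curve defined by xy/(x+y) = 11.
Differentiate the relation implicitly: treat y = y(x) and apply the chain rule, so every y-derivative picks up a y' = dy/dx factor.

With everything moved to the left-hand side, differentiate term by term:
  d/dx[xy/(x + y)] = xy(-y' - 1)/(x + y)^2 + x·y'/(x + y) + y/(x + y)
  d/dx[-11] = 0

Separating the contributions that come from x directly and those that come through y:
  without y':      -xy/(x + y)^2 + y/(x + y)
  multiplying y':  -xy/(x + y)^2 + x/(x + y)

so (-xy/(x + y)^2 + y/(x + y)) + (-xy/(x + y)^2 + x/(x + y))·y' = 0, and therefore
  dy/dx = -(-xy/(x + y)^2 + y/(x + y))/(-xy/(x + y)^2 + x/(x + y))
        = -(y^2/(x + y)^2)/(x^2/(x + y)^2) = -y^2/x^2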